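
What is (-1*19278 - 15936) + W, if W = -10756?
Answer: -45970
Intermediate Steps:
(-1*19278 - 15936) + W = (-1*19278 - 15936) - 10756 = (-19278 - 15936) - 10756 = -35214 - 10756 = -45970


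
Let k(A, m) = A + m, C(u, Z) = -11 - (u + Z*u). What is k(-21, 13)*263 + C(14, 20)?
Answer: -2409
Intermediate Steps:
C(u, Z) = -11 - u - Z*u (C(u, Z) = -11 + (-u - Z*u) = -11 - u - Z*u)
k(-21, 13)*263 + C(14, 20) = (-21 + 13)*263 + (-11 - 1*14 - 1*20*14) = -8*263 + (-11 - 14 - 280) = -2104 - 305 = -2409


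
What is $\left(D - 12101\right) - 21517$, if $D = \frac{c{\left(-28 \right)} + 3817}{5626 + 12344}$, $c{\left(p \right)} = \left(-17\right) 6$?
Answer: $- \frac{120822349}{3594} \approx -33618.0$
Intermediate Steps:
$c{\left(p \right)} = -102$
$D = \frac{743}{3594}$ ($D = \frac{-102 + 3817}{5626 + 12344} = \frac{3715}{17970} = 3715 \cdot \frac{1}{17970} = \frac{743}{3594} \approx 0.20673$)
$\left(D - 12101\right) - 21517 = \left(\frac{743}{3594} - 12101\right) - 21517 = - \frac{43490251}{3594} - 21517 = - \frac{120822349}{3594}$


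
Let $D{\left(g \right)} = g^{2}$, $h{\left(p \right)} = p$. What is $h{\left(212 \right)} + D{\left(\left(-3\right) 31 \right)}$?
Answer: $8861$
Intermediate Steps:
$h{\left(212 \right)} + D{\left(\left(-3\right) 31 \right)} = 212 + \left(\left(-3\right) 31\right)^{2} = 212 + \left(-93\right)^{2} = 212 + 8649 = 8861$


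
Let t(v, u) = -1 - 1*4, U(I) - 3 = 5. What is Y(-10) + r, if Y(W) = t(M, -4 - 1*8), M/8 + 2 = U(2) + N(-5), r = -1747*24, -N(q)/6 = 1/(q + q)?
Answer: -41933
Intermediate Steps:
U(I) = 8 (U(I) = 3 + 5 = 8)
N(q) = -3/q (N(q) = -6/(q + q) = -6*1/(2*q) = -3/q)
r = -41928
M = 264/5 (M = -16 + 8*(8 - 3/(-5)) = -16 + 8*(8 - 3*(-⅕)) = -16 + 8*(8 + ⅗) = -16 + 8*(43/5) = -16 + 344/5 = 264/5 ≈ 52.800)
t(v, u) = -5 (t(v, u) = -1 - 4 = -5)
Y(W) = -5
Y(-10) + r = -5 - 41928 = -41933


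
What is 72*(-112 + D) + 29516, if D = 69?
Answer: 26420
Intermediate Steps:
72*(-112 + D) + 29516 = 72*(-112 + 69) + 29516 = 72*(-43) + 29516 = -3096 + 29516 = 26420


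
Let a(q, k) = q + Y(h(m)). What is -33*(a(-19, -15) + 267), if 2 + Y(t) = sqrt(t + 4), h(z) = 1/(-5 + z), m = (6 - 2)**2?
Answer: -8118 - 9*sqrt(55) ≈ -8184.7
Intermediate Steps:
m = 16 (m = 4**2 = 16)
Y(t) = -2 + sqrt(4 + t) (Y(t) = -2 + sqrt(t + 4) = -2 + sqrt(4 + t))
a(q, k) = -2 + q + 3*sqrt(55)/11 (a(q, k) = q + (-2 + sqrt(4 + 1/(-5 + 16))) = q + (-2 + sqrt(4 + 1/11)) = q + (-2 + sqrt(45/11)) = q + (-2 + 3*sqrt(55)/11) = -2 + q + 3*sqrt(55)/11)
-33*(a(-19, -15) + 267) = -33*((-2 - 19 + 3*sqrt(55)/11) + 267) = -33*((-21 + 3*sqrt(55)/11) + 267) = -33*(246 + 3*sqrt(55)/11) = -8118 - 9*sqrt(55)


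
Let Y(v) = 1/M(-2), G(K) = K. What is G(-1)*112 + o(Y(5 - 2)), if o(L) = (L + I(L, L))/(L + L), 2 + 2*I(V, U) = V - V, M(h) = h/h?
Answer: -112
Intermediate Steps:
M(h) = 1
I(V, U) = -1 (I(V, U) = -1 + (V - V)/2 = -1 + (½)*0 = -1 + 0 = -1)
Y(v) = 1 (Y(v) = 1/1 = 1)
o(L) = (-1 + L)/(2*L) (o(L) = (L - 1)/(L + L) = (-1 + L)/((2*L)) = (-1 + L)*(1/(2*L)) = (-1 + L)/(2*L))
G(-1)*112 + o(Y(5 - 2)) = -1*112 + (½)*(-1 + 1)/1 = -112 + (½)*1*0 = -112 + 0 = -112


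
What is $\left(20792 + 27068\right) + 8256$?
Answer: $56116$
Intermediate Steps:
$\left(20792 + 27068\right) + 8256 = 47860 + 8256 = 56116$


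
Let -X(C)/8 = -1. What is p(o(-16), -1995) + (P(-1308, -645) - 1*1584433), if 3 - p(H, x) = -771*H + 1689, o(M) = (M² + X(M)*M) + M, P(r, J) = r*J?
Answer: -656107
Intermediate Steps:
X(C) = 8 (X(C) = -8*(-1) = 8)
P(r, J) = J*r
o(M) = M² + 9*M (o(M) = (M² + 8*M) + M = M² + 9*M)
p(H, x) = -1686 + 771*H (p(H, x) = 3 - (-771*H + 1689) = 3 - (1689 - 771*H) = 3 + (-1689 + 771*H) = -1686 + 771*H)
p(o(-16), -1995) + (P(-1308, -645) - 1*1584433) = (-1686 + 771*(-16*(9 - 16))) + (-645*(-1308) - 1*1584433) = (-1686 + 771*(-16*(-7))) + (843660 - 1584433) = (-1686 + 771*112) - 740773 = (-1686 + 86352) - 740773 = 84666 - 740773 = -656107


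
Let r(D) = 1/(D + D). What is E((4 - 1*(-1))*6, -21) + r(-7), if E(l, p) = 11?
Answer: 153/14 ≈ 10.929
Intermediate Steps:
r(D) = 1/(2*D)
E((4 - 1*(-1))*6, -21) + r(-7) = 11 + (1/2)/(-7) = 11 + (1/2)*(-1/7) = 11 - 1/14 = 153/14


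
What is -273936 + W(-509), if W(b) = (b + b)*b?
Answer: 244226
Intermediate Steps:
W(b) = 2*b² (W(b) = (2*b)*b = 2*b²)
-273936 + W(-509) = -273936 + 2*(-509)² = -273936 + 2*259081 = -273936 + 518162 = 244226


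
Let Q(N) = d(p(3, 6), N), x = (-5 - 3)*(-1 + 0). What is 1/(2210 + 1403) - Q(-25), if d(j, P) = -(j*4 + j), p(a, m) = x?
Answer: 144521/3613 ≈ 40.000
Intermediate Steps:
x = 8 (x = -8*(-1) = 8)
p(a, m) = 8
d(j, P) = -5*j (d(j, P) = -(4*j + j) = -5*j)
Q(N) = -40 (Q(N) = -5*8 = -40)
1/(2210 + 1403) - Q(-25) = 1/(2210 + 1403) - 1*(-40) = 1/3613 + 40 = 144521/3613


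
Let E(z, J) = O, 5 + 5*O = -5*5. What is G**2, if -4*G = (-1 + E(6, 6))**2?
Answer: 2401/16 ≈ 150.06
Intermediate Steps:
O = -6 (O = -1 + (-5*5)/5 = -1 + (1/5)*(-25) = -1 - 5 = -6)
E(z, J) = -6
G = -49/4 (G = -(-1 - 6)**2/4 = -1/4*(-7)**2 = -1/4*49 = -49/4 ≈ -12.250)
G**2 = (-49/4)**2 = 2401/16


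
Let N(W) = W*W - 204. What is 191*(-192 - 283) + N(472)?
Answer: 131855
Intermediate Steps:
N(W) = -204 + W**2 (N(W) = W**2 - 204 = -204 + W**2)
191*(-192 - 283) + N(472) = 191*(-192 - 283) + (-204 + 472**2) = 191*(-475) + (-204 + 222784) = -90725 + 222580 = 131855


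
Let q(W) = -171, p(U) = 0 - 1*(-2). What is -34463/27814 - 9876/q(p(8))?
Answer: 89599297/1585398 ≈ 56.515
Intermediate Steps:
p(U) = 2 (p(U) = 0 + 2 = 2)
-34463/27814 - 9876/q(p(8)) = -34463/27814 - 9876/(-171) = -34463*1/27814 - 9876*(-1/171) = -34463/27814 + 3292/57 = 89599297/1585398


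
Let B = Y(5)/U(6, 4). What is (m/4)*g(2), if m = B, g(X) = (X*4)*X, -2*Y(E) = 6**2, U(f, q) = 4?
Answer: -18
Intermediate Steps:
Y(E) = -18 (Y(E) = -1/2*6**2 = -1/2*36 = -18)
g(X) = 4*X**2 (g(X) = (4*X)*X = 4*X**2)
B = -9/2 (B = -18/4 = -18*1/4 = -9/2 ≈ -4.5000)
m = -9/2 ≈ -4.5000
(m/4)*g(2) = (-9/2/4)*(4*2**2) = ((1/4)*(-9/2))*(4*4) = -9/8*16 = -18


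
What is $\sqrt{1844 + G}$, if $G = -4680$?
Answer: $2 i \sqrt{709} \approx 53.254 i$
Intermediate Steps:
$\sqrt{1844 + G} = \sqrt{1844 - 4680} = \sqrt{-2836} = 2 i \sqrt{709}$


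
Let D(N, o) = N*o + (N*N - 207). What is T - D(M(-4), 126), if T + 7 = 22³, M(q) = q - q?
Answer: 10848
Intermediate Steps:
M(q) = 0
D(N, o) = -207 + N² + N*o (D(N, o) = N*o + (N² - 207) = N*o + (-207 + N²) = -207 + N² + N*o)
T = 10641 (T = -7 + 22³ = -7 + 10648 = 10641)
T - D(M(-4), 126) = 10641 - (-207 + 0² + 0*126) = 10641 - (-207 + 0 + 0) = 10641 - 1*(-207) = 10641 + 207 = 10848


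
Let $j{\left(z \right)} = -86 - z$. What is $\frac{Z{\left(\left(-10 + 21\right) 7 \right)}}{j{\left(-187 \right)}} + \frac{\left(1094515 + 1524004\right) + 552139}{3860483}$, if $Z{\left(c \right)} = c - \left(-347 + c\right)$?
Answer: $\frac{1659824059}{389908783} \approx 4.257$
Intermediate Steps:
$Z{\left(c \right)} = 347$
$\frac{Z{\left(\left(-10 + 21\right) 7 \right)}}{j{\left(-187 \right)}} + \frac{\left(1094515 + 1524004\right) + 552139}{3860483} = \frac{347}{-86 - -187} + \frac{\left(1094515 + 1524004\right) + 552139}{3860483} = \frac{347}{-86 + 187} + \left(2618519 + 552139\right) \frac{1}{3860483} = \frac{347}{101} + 3170658 \cdot \frac{1}{3860483} = 347 \cdot \frac{1}{101} + \frac{3170658}{3860483} = \frac{347}{101} + \frac{3170658}{3860483} = \frac{1659824059}{389908783}$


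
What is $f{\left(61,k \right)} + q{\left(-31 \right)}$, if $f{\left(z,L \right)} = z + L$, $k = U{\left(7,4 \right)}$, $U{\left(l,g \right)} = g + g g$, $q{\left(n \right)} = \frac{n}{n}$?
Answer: $82$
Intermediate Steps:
$q{\left(n \right)} = 1$
$U{\left(l,g \right)} = g + g^{2}$
$k = 20$ ($k = 4 \left(1 + 4\right) = 4 \cdot 5 = 20$)
$f{\left(z,L \right)} = L + z$
$f{\left(61,k \right)} + q{\left(-31 \right)} = \left(20 + 61\right) + 1 = 81 + 1 = 82$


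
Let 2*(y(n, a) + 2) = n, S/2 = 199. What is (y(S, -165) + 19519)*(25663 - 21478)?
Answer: 82511460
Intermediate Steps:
S = 398 (S = 2*199 = 398)
y(n, a) = -2 + n/2
(y(S, -165) + 19519)*(25663 - 21478) = ((-2 + (1/2)*398) + 19519)*(25663 - 21478) = ((-2 + 199) + 19519)*4185 = (197 + 19519)*4185 = 19716*4185 = 82511460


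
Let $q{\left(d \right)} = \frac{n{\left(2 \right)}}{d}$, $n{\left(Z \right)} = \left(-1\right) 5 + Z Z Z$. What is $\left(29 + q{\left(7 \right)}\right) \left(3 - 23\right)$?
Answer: $- \frac{4120}{7} \approx -588.57$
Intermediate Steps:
$n{\left(Z \right)} = -5 + Z^{3}$ ($n{\left(Z \right)} = -5 + Z Z^{2} = -5 + Z^{3}$)
$q{\left(d \right)} = \frac{3}{d}$ ($q{\left(d \right)} = \frac{-5 + 2^{3}}{d} = \frac{-5 + 8}{d} = \frac{3}{d}$)
$\left(29 + q{\left(7 \right)}\right) \left(3 - 23\right) = \left(29 + \frac{3}{7}\right) \left(3 - 23\right) = \left(29 + 3 \cdot \frac{1}{7}\right) \left(3 - 23\right) = \left(29 + \frac{3}{7}\right) \left(-20\right) = \frac{206}{7} \left(-20\right) = - \frac{4120}{7}$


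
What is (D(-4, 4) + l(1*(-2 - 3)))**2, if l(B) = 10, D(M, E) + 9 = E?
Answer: 25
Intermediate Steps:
D(M, E) = -9 + E
(D(-4, 4) + l(1*(-2 - 3)))**2 = ((-9 + 4) + 10)**2 = (-5 + 10)**2 = 5**2 = 25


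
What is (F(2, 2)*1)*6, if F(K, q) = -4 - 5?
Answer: -54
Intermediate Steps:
F(K, q) = -9
(F(2, 2)*1)*6 = -9*1*6 = -9*6 = -54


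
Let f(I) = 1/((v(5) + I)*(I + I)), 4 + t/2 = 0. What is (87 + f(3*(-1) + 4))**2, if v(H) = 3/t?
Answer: 192721/25 ≈ 7708.8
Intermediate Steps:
t = -8 (t = -8 + 2*0 = -8 + 0 = -8)
v(H) = -3/8 (v(H) = 3/(-8) = 3*(-1/8) = -3/8)
f(I) = 1/(2*I*(-3/8 + I)) (f(I) = 1/((-3/8 + I)*(I + I)) = 1/((-3/8 + I)*(2*I)) = 1/(2*I*(-3/8 + I)))
(87 + f(3*(-1) + 4))**2 = (87 + 4/((3*(-1) + 4)*(-3 + 8*(3*(-1) + 4))))**2 = (87 + 4/((-3 + 4)*(-3 + 8*(-3 + 4))))**2 = (87 + 4/(1*(-3 + 8*1)))**2 = (87 + 4*1/(-3 + 8))**2 = (87 + 4*1/5)**2 = (87 + 4*1*(1/5))**2 = (87 + 4/5)**2 = (439/5)**2 = 192721/25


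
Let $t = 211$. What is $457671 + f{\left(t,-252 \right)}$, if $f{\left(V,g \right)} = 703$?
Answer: $458374$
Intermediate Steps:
$457671 + f{\left(t,-252 \right)} = 457671 + 703 = 458374$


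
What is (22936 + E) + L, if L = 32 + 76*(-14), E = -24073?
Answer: -2169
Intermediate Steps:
L = -1032 (L = 32 - 1064 = -1032)
(22936 + E) + L = (22936 - 24073) - 1032 = -1137 - 1032 = -2169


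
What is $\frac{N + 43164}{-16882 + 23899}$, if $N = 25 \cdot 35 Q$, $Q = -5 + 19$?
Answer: $\frac{55414}{7017} \approx 7.8971$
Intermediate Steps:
$Q = 14$
$N = 12250$ ($N = 25 \cdot 35 \cdot 14 = 875 \cdot 14 = 12250$)
$\frac{N + 43164}{-16882 + 23899} = \frac{12250 + 43164}{-16882 + 23899} = \frac{55414}{7017}$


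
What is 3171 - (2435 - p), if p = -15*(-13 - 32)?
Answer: 1411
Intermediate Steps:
p = 675 (p = -15*(-45) = 675)
3171 - (2435 - p) = 3171 - (2435 - 1*675) = 3171 - (2435 - 675) = 3171 - 1*1760 = 3171 - 1760 = 1411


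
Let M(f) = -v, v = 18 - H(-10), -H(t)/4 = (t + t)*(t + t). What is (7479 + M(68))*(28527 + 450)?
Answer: 169834197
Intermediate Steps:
H(t) = -16*t² (H(t) = -4*(t + t)*(t + t) = -4*2*t*2*t = -16*t²)
v = 1618 (v = 18 - (-16)*(-10)² = 18 - (-16)*100 = 18 - 1*(-1600) = 18 + 1600 = 1618)
M(f) = -1618 (M(f) = -1*1618 = -1618)
(7479 + M(68))*(28527 + 450) = (7479 - 1618)*(28527 + 450) = 5861*28977 = 169834197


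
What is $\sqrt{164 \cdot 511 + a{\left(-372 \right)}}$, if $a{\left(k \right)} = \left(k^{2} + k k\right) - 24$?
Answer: $2 \sqrt{90137} \approx 600.46$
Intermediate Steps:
$a{\left(k \right)} = -24 + 2 k^{2}$ ($a{\left(k \right)} = \left(k^{2} + k^{2}\right) - 24 = 2 k^{2} - 24 = -24 + 2 k^{2}$)
$\sqrt{164 \cdot 511 + a{\left(-372 \right)}} = \sqrt{164 \cdot 511 - \left(24 - 2 \left(-372\right)^{2}\right)} = \sqrt{83804 + \left(-24 + 2 \cdot 138384\right)} = \sqrt{83804 + \left(-24 + 276768\right)} = \sqrt{83804 + 276744} = \sqrt{360548} = 2 \sqrt{90137}$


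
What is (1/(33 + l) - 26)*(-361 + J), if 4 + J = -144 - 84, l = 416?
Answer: 6922089/449 ≈ 15417.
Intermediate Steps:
J = -232 (J = -4 + (-144 - 84) = -4 - 228 = -232)
(1/(33 + l) - 26)*(-361 + J) = (1/(33 + 416) - 26)*(-361 - 232) = (1/449 - 26)*(-593) = -11673/449*(-593) = 6922089/449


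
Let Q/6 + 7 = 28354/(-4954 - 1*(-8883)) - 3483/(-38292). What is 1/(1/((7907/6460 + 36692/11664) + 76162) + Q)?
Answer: 4497095765619692642/8298644308085851221 ≈ 0.54191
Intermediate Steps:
Q = 46271199/25074878 (Q = -42 + 6*(28354/(-4954 - 1*(-8883)) - 3483/(-38292)) = -42 + 6*(28354/(-4954 + 8883) - 3483*(-1/38292)) = -42 + 6*(28354/3929 + 1161/12764) = -42 + 6*(366472025/50149756) = -42 + 1099416075/25074878 = 46271199/25074878 ≈ 1.8453)
1/(1/((7907/6460 + 36692/11664) + 76162) + Q) = 1/(1/((7907/6460 + 36692/11664) + 76162) + 46271199/25074878) = 1/(1/((7907*(1/6460) + 36692*(1/11664)) + 76162) + 46271199/25074878) = 1/(1/((7907/6460 + 9173/2916) + 76162) + 46271199/25074878) = 1/(1/(10289299/2354670 + 76162) + 46271199/25074878) = 1/(1/(179346665839/2354670) + 46271199/25074878) = 1/(2354670/179346665839 + 46271199/25074878) = 1/(8298644308085851221/4497095765619692642) = 4497095765619692642/8298644308085851221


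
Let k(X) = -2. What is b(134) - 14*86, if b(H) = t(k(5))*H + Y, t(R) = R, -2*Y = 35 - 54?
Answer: -2925/2 ≈ -1462.5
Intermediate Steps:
Y = 19/2 (Y = -(35 - 54)/2 = -1/2*(-19) = 19/2 ≈ 9.5000)
b(H) = 19/2 - 2*H (b(H) = -2*H + 19/2 = 19/2 - 2*H)
b(134) - 14*86 = (19/2 - 2*134) - 14*86 = (19/2 - 268) - 1*1204 = -517/2 - 1204 = -2925/2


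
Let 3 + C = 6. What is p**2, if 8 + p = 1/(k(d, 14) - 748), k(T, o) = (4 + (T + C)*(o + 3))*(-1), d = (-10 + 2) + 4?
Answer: 34586161/540225 ≈ 64.022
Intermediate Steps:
C = 3 (C = -3 + 6 = 3)
d = -4 (d = -8 + 4 = -4)
k(T, o) = -4 - (3 + T)*(3 + o) (k(T, o) = (4 + (T + 3)*(o + 3))*(-1) = (4 + (3 + T)*(3 + o))*(-1) = -4 - (3 + T)*(3 + o))
p = -5881/735 (p = -8 + 1/((-13 - 3*(-4) - 3*14 - 1*(-4)*14) - 748) = -8 + 1/((-13 + 12 - 42 + 56) - 748) = -8 + 1/(13 - 748) = -8 + 1/(-735) = -8 - 1/735 = -5881/735 ≈ -8.0014)
p**2 = (-5881/735)**2 = 34586161/540225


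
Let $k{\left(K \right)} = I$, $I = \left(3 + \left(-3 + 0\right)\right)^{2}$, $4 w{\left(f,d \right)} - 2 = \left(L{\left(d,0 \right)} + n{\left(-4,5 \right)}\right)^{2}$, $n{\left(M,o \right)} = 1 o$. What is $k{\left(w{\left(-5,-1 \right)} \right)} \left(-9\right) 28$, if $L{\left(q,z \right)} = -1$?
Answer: $0$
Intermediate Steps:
$n{\left(M,o \right)} = o$
$w{\left(f,d \right)} = \frac{9}{2}$ ($w{\left(f,d \right)} = \frac{1}{2} + \frac{\left(-1 + 5\right)^{2}}{4} = \frac{1}{2} + \frac{4^{2}}{4} = \frac{1}{2} + \frac{1}{4} \cdot 16 = \frac{1}{2} + 4 = \frac{9}{2}$)
$I = 0$ ($I = \left(3 - 3\right)^{2} = 0^{2} = 0$)
$k{\left(K \right)} = 0$
$k{\left(w{\left(-5,-1 \right)} \right)} \left(-9\right) 28 = 0 \left(-9\right) 28 = 0 \cdot 28 = 0$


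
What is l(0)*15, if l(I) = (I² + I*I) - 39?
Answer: -585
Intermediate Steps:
l(I) = -39 + 2*I² (l(I) = (I² + I²) - 39 = 2*I² - 39 = -39 + 2*I²)
l(0)*15 = (-39 + 2*0²)*15 = (-39 + 2*0)*15 = (-39 + 0)*15 = -39*15 = -585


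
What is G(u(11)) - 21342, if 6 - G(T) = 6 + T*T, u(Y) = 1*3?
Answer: -21351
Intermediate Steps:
u(Y) = 3
G(T) = -T² (G(T) = 6 - (6 + T*T) = 6 - (6 + T²) = 6 + (-6 - T²) = -T²)
G(u(11)) - 21342 = -1*3² - 21342 = -1*9 - 21342 = -9 - 21342 = -21351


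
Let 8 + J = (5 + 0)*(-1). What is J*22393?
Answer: -291109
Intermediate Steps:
J = -13 (J = -8 + (5 + 0)*(-1) = -8 + 5*(-1) = -8 - 5 = -13)
J*22393 = -13*22393 = -291109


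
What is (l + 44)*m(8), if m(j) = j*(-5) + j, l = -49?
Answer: 160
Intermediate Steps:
m(j) = -4*j (m(j) = -5*j + j = -4*j)
(l + 44)*m(8) = (-49 + 44)*(-4*8) = -5*(-32) = 160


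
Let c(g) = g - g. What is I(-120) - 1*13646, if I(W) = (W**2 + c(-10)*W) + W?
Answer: 634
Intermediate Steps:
c(g) = 0
I(W) = W + W**2 (I(W) = (W**2 + 0*W) + W = (W**2 + 0) + W = W**2 + W = W + W**2)
I(-120) - 1*13646 = -120*(1 - 120) - 1*13646 = -120*(-119) - 13646 = 14280 - 13646 = 634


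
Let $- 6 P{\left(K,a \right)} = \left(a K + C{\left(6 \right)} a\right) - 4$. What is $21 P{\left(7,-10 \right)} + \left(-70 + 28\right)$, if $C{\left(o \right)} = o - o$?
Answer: $217$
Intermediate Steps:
$C{\left(o \right)} = 0$
$P{\left(K,a \right)} = \frac{2}{3} - \frac{K a}{6}$ ($P{\left(K,a \right)} = - \frac{\left(a K + 0 a\right) - 4}{6} = - \frac{\left(K a + 0\right) - 4}{6} = - \frac{K a - 4}{6} = - \frac{-4 + K a}{6} = \frac{2}{3} - \frac{K a}{6}$)
$21 P{\left(7,-10 \right)} + \left(-70 + 28\right) = 21 \left(\frac{2}{3} - \frac{7}{6} \left(-10\right)\right) + \left(-70 + 28\right) = 21 \left(\frac{2}{3} + \frac{35}{3}\right) - 42 = 21 \cdot \frac{37}{3} - 42 = 259 - 42 = 217$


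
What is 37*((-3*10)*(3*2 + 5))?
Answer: -12210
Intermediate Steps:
37*((-3*10)*(3*2 + 5)) = 37*(-30*(6 + 5)) = 37*(-30*11) = 37*(-330) = -12210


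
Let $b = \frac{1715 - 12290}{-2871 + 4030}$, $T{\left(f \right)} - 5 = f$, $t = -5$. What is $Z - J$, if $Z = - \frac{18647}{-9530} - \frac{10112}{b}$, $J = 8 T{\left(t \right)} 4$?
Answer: $\frac{22377392453}{20155950} \approx 1110.2$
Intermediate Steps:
$T{\left(f \right)} = 5 + f$
$b = - \frac{10575}{1159} \approx -9.1242$
$J = 0$ ($J = 8 \left(5 - 5\right) 4 = 8 \cdot 0 \cdot 4 = 0 \cdot 4 = 0$)
$Z = \frac{22377392453}{20155950}$ ($Z = - \frac{18647}{-9530} - \frac{10112}{- \frac{10575}{1159}} = \left(-18647\right) \left(- \frac{1}{9530}\right) - - \frac{11719808}{10575} = \frac{18647}{9530} + \frac{11719808}{10575} = \frac{22377392453}{20155950} \approx 1110.2$)
$Z - J = \frac{22377392453}{20155950} - 0 = \frac{22377392453}{20155950} + 0 = \frac{22377392453}{20155950}$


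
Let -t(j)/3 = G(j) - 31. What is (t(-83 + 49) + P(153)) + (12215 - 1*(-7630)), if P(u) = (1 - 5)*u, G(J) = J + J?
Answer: 19530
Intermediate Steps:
G(J) = 2*J
P(u) = -4*u
t(j) = 93 - 6*j (t(j) = -3*(2*j - 31) = -3*(-31 + 2*j) = 93 - 6*j)
(t(-83 + 49) + P(153)) + (12215 - 1*(-7630)) = ((93 - 6*(-83 + 49)) - 4*153) + (12215 - 1*(-7630)) = ((93 - 6*(-34)) - 612) + (12215 + 7630) = ((93 + 204) - 612) + 19845 = (297 - 612) + 19845 = -315 + 19845 = 19530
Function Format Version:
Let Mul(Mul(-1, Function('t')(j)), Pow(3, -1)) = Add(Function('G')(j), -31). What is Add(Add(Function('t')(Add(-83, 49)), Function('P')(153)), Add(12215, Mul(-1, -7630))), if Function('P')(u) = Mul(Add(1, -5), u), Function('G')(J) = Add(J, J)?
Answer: 19530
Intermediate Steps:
Function('G')(J) = Mul(2, J)
Function('P')(u) = Mul(-4, u)
Function('t')(j) = Add(93, Mul(-6, j)) (Function('t')(j) = Mul(-3, Add(Mul(2, j), -31)) = Mul(-3, Add(-31, Mul(2, j))) = Add(93, Mul(-6, j)))
Add(Add(Function('t')(Add(-83, 49)), Function('P')(153)), Add(12215, Mul(-1, -7630))) = Add(Add(Add(93, Mul(-6, Add(-83, 49))), Mul(-4, 153)), Add(12215, Mul(-1, -7630))) = Add(Add(Add(93, Mul(-6, -34)), -612), Add(12215, 7630)) = Add(Add(Add(93, 204), -612), 19845) = Add(Add(297, -612), 19845) = Add(-315, 19845) = 19530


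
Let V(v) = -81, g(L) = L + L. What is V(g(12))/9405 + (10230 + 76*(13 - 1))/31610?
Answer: 227178/660649 ≈ 0.34387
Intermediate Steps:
g(L) = 2*L
V(g(12))/9405 + (10230 + 76*(13 - 1))/31610 = -81/9405 + (10230 + 76*(13 - 1))/31610 = -81*1/9405 + (10230 + 76*12)*(1/31610) = -9/1045 + (10230 + 912)*(1/31610) = -9/1045 + 11142*(1/31610) = -9/1045 + 5571/15805 = 227178/660649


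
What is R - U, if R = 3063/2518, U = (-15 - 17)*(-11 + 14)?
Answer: 244791/2518 ≈ 97.216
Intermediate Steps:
U = -96 (U = -32*3 = -96)
R = 3063/2518 (R = 3063*(1/2518) = 3063/2518 ≈ 1.2164)
R - U = 3063/2518 - 1*(-96) = 3063/2518 + 96 = 244791/2518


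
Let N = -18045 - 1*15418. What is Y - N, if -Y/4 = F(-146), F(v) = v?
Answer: 34047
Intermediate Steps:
Y = 584 (Y = -4*(-146) = 584)
N = -33463 (N = -18045 - 15418 = -33463)
Y - N = 584 - 1*(-33463) = 584 + 33463 = 34047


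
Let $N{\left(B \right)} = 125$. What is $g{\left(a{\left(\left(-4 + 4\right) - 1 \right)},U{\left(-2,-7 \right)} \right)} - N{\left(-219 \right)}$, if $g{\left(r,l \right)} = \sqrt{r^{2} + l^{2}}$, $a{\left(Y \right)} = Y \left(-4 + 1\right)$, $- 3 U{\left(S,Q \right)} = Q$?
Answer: $-125 + \frac{\sqrt{130}}{3} \approx -121.2$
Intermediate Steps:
$U{\left(S,Q \right)} = - \frac{Q}{3}$
$a{\left(Y \right)} = - 3 Y$ ($a{\left(Y \right)} = Y \left(-3\right) = - 3 Y$)
$g{\left(r,l \right)} = \sqrt{l^{2} + r^{2}}$
$g{\left(a{\left(\left(-4 + 4\right) - 1 \right)},U{\left(-2,-7 \right)} \right)} - N{\left(-219 \right)} = \sqrt{\left(\left(- \frac{1}{3}\right) \left(-7\right)\right)^{2} + \left(- 3 \left(\left(-4 + 4\right) - 1\right)\right)^{2}} - 125 = \sqrt{\left(\frac{7}{3}\right)^{2} + \left(- 3 \left(0 - 1\right)\right)^{2}} - 125 = \sqrt{\frac{49}{9} + \left(\left(-3\right) \left(-1\right)\right)^{2}} - 125 = \sqrt{\frac{49}{9} + 3^{2}} - 125 = \sqrt{\frac{49}{9} + 9} - 125 = \sqrt{\frac{130}{9}} - 125 = \frac{\sqrt{130}}{3} - 125 = -125 + \frac{\sqrt{130}}{3}$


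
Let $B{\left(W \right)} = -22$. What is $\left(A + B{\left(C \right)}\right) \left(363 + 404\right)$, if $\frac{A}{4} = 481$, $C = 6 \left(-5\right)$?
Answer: $1458834$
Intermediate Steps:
$C = -30$
$A = 1924$ ($A = 4 \cdot 481 = 1924$)
$\left(A + B{\left(C \right)}\right) \left(363 + 404\right) = \left(1924 - 22\right) \left(363 + 404\right) = 1902 \cdot 767 = 1458834$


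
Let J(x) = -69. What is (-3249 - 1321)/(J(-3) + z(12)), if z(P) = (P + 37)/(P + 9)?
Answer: 1371/20 ≈ 68.550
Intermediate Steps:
z(P) = (37 + P)/(9 + P)
(-3249 - 1321)/(J(-3) + z(12)) = (-3249 - 1321)/(-69 + (37 + 12)/(9 + 12)) = -4570/(-69 + 49/21) = -4570/(-69 + (1/21)*49) = -4570/(-69 + 7/3) = -4570/(-200/3) = -4570*(-3/200) = 1371/20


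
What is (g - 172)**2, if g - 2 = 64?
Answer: 11236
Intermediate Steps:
g = 66 (g = 2 + 64 = 66)
(g - 172)**2 = (66 - 172)**2 = (-106)**2 = 11236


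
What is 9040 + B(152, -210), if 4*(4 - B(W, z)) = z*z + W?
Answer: -2019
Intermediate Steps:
B(W, z) = 4 - W/4 - z²/4 (B(W, z) = 4 - (z*z + W)/4 = 4 - (z² + W)/4 = 4 - (W + z²)/4 = 4 + (-W/4 - z²/4) = 4 - W/4 - z²/4)
9040 + B(152, -210) = 9040 + (4 - ¼*152 - ¼*(-210)²) = 9040 + (4 - 38 - ¼*44100) = 9040 + (4 - 38 - 11025) = 9040 - 11059 = -2019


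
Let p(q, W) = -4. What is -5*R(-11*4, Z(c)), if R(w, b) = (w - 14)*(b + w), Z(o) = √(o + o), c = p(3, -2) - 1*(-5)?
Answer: -12760 + 290*√2 ≈ -12350.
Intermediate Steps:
c = 1 (c = -4 - 1*(-5) = -4 + 5 = 1)
Z(o) = √2*√o (Z(o) = √(2*o) = √2*√o)
R(w, b) = (-14 + w)*(b + w)
-5*R(-11*4, Z(c)) = -5*((-11*4)² - 14*√2*√1 - (-154)*4 + (√2*√1)*(-11*4)) = -5*((-44)² - 14*√2 - 14*(-44) + (√2*1)*(-44)) = -5*(1936 - 14*√2 + 616 + √2*(-44)) = -5*(1936 - 14*√2 + 616 - 44*√2) = -5*(2552 - 58*√2) = -12760 + 290*√2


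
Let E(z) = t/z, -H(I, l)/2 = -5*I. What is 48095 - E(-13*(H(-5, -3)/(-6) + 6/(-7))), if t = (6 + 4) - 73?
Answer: 98160572/2041 ≈ 48094.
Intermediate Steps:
H(I, l) = 10*I (H(I, l) = -(-10)*I = 10*I)
t = -63 (t = 10 - 73 = -63)
E(z) = -63/z
48095 - E(-13*(H(-5, -3)/(-6) + 6/(-7))) = 48095 - (-63)/((-13*((10*(-5))/(-6) + 6/(-7)))) = 48095 - (-63)/((-13*(-50*(-⅙) + 6*(-⅐)))) = 48095 - (-63)/((-13*(25/3 - 6/7))) = 48095 - (-63)/((-13*157/21)) = 48095 - (-63)/(-2041/21) = 48095 - (-63)*(-21)/2041 = 48095 - 1*1323/2041 = 48095 - 1323/2041 = 98160572/2041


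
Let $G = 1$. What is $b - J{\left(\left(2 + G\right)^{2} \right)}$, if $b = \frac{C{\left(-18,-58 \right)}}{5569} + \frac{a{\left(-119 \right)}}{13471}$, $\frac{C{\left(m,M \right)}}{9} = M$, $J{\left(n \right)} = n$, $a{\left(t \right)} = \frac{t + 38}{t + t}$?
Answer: $- \frac{162365969925}{17854759762} \approx -9.0937$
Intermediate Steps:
$a{\left(t \right)} = \frac{38 + t}{2 t}$
$C{\left(m,M \right)} = 9 M$
$b = - \frac{1673132067}{17854759762}$ ($b = \frac{9 \left(-58\right)}{5569} + \frac{\frac{1}{2} \frac{1}{-119} \left(38 - 119\right)}{13471} = \left(-522\right) \frac{1}{5569} + \frac{1}{2} \left(- \frac{1}{119}\right) \left(-81\right) \frac{1}{13471} = - \frac{522}{5569} + \frac{81}{238} \cdot \frac{1}{13471} = - \frac{522}{5569} + \frac{81}{3206098} = - \frac{1673132067}{17854759762} \approx -0.093708$)
$b - J{\left(\left(2 + G\right)^{2} \right)} = - \frac{1673132067}{17854759762} - \left(2 + 1\right)^{2} = - \frac{1673132067}{17854759762} - 3^{2} = - \frac{1673132067}{17854759762} - 9 = - \frac{162365969925}{17854759762}$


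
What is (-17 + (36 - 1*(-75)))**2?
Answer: 8836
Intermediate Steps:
(-17 + (36 - 1*(-75)))**2 = (-17 + (36 + 75))**2 = (-17 + 111)**2 = 94**2 = 8836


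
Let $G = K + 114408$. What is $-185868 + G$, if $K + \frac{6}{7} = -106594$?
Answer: $- \frac{1246384}{7} \approx -1.7805 \cdot 10^{5}$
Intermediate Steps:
$K = - \frac{746164}{7}$ ($K = - \frac{6}{7} - 106594 = - \frac{746164}{7} \approx -1.0659 \cdot 10^{5}$)
$G = \frac{54692}{7}$ ($G = - \frac{746164}{7} + 114408 = \frac{54692}{7} \approx 7813.1$)
$-185868 + G = -185868 + \frac{54692}{7} = - \frac{1246384}{7}$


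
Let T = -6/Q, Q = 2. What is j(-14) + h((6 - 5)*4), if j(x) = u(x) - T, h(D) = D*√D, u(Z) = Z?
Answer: -3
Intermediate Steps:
T = -3 (T = -6/2 = -6*½ = -3)
h(D) = D^(3/2)
j(x) = 3 + x (j(x) = x - 1*(-3) = x + 3 = 3 + x)
j(-14) + h((6 - 5)*4) = (3 - 14) + ((6 - 5)*4)^(3/2) = -11 + (1*4)^(3/2) = -11 + 4^(3/2) = -11 + 8 = -3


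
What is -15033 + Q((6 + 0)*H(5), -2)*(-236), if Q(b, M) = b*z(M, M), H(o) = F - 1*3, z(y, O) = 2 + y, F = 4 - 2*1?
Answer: -15033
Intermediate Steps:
F = 2 (F = 4 - 2 = 2)
H(o) = -1 (H(o) = 2 - 1*3 = 2 - 3 = -1)
Q(b, M) = b*(2 + M)
-15033 + Q((6 + 0)*H(5), -2)*(-236) = -15033 + (((6 + 0)*(-1))*(2 - 2))*(-236) = -15033 + ((6*(-1))*0)*(-236) = -15033 - 6*0*(-236) = -15033 + 0*(-236) = -15033 + 0 = -15033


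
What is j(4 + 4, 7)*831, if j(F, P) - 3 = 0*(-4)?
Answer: 2493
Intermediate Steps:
j(F, P) = 3 (j(F, P) = 3 + 0*(-4) = 3 + 0 = 3)
j(4 + 4, 7)*831 = 3*831 = 2493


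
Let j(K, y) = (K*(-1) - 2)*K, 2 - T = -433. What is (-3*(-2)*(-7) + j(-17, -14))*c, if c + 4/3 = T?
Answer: -128799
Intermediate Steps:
T = 435 (T = 2 - 1*(-433) = 2 + 433 = 435)
c = 1301/3 (c = -4/3 + 435 = 1301/3 ≈ 433.67)
j(K, y) = K*(-2 - K) (j(K, y) = (-K - 2)*K = (-2 - K)*K = K*(-2 - K))
(-3*(-2)*(-7) + j(-17, -14))*c = (-3*(-2)*(-7) - 1*(-17)*(2 - 17))*(1301/3) = (6*(-7) - 1*(-17)*(-15))*(1301/3) = (-42 - 255)*(1301/3) = -297*1301/3 = -128799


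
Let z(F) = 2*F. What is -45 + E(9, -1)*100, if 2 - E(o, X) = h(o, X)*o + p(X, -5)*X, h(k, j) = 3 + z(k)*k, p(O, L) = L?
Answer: -148845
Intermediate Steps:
h(k, j) = 3 + 2*k**2 (h(k, j) = 3 + (2*k)*k = 3 + 2*k**2)
E(o, X) = 2 + 5*X - o*(3 + 2*o**2) (E(o, X) = 2 - ((3 + 2*o**2)*o - 5*X) = 2 - (o*(3 + 2*o**2) - 5*X) = 2 - (-5*X + o*(3 + 2*o**2)) = 2 + (5*X - o*(3 + 2*o**2)) = 2 + 5*X - o*(3 + 2*o**2))
-45 + E(9, -1)*100 = -45 + (2 + 5*(-1) - 1*9*(3 + 2*9**2))*100 = -45 + (2 - 5 - 1*9*(3 + 2*81))*100 = -45 + (2 - 5 - 1*9*(3 + 162))*100 = -45 + (2 - 5 - 1*9*165)*100 = -45 + (2 - 5 - 1485)*100 = -45 - 1488*100 = -45 - 148800 = -148845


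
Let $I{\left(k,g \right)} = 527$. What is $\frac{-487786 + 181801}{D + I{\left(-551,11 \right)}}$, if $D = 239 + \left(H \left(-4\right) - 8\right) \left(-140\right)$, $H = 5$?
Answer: $- \frac{101995}{1562} \approx -65.298$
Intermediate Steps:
$D = 4159$ ($D = 239 + \left(5 \left(-4\right) - 8\right) \left(-140\right) = 239 + \left(-20 - 8\right) \left(-140\right) = 239 - -3920 = 239 + 3920 = 4159$)
$\frac{-487786 + 181801}{D + I{\left(-551,11 \right)}} = \frac{-487786 + 181801}{4159 + 527} = - \frac{305985}{4686} = \left(-305985\right) \frac{1}{4686} = - \frac{101995}{1562}$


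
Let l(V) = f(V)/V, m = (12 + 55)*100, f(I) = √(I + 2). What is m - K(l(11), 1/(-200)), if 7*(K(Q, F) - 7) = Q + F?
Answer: 9370201/1400 - √13/77 ≈ 6693.0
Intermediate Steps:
f(I) = √(2 + I)
m = 6700 (m = 67*100 = 6700)
l(V) = √(2 + V)/V
K(Q, F) = 7 + F/7 + Q/7 (K(Q, F) = 7 + (Q + F)/7 = 7 + (F + Q)/7 = 7 + (F/7 + Q/7) = 7 + F/7 + Q/7)
m - K(l(11), 1/(-200)) = 6700 - (7 + (⅐)/(-200) + (√(2 + 11)/11)/7) = 6700 - (7 + (⅐)*(-1/200) + (√13/11)/7) = 6700 - (7 - 1/1400 + √13/77) = 6700 - (9799/1400 + √13/77) = 6700 + (-9799/1400 - √13/77) = 9370201/1400 - √13/77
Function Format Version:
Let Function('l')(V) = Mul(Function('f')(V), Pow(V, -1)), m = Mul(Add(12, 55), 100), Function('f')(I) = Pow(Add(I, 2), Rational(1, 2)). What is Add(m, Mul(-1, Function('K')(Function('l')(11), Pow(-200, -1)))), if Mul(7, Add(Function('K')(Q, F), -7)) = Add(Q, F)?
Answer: Add(Rational(9370201, 1400), Mul(Rational(-1, 77), Pow(13, Rational(1, 2)))) ≈ 6693.0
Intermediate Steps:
Function('f')(I) = Pow(Add(2, I), Rational(1, 2))
m = 6700 (m = Mul(67, 100) = 6700)
Function('l')(V) = Mul(Pow(V, -1), Pow(Add(2, V), Rational(1, 2))) (Function('l')(V) = Mul(Pow(Add(2, V), Rational(1, 2)), Pow(V, -1)) = Mul(Pow(V, -1), Pow(Add(2, V), Rational(1, 2))))
Function('K')(Q, F) = Add(7, Mul(Rational(1, 7), F), Mul(Rational(1, 7), Q)) (Function('K')(Q, F) = Add(7, Mul(Rational(1, 7), Add(Q, F))) = Add(7, Mul(Rational(1, 7), Add(F, Q))) = Add(7, Add(Mul(Rational(1, 7), F), Mul(Rational(1, 7), Q))) = Add(7, Mul(Rational(1, 7), F), Mul(Rational(1, 7), Q)))
Add(m, Mul(-1, Function('K')(Function('l')(11), Pow(-200, -1)))) = Add(6700, Mul(-1, Add(7, Mul(Rational(1, 7), Pow(-200, -1)), Mul(Rational(1, 7), Mul(Pow(11, -1), Pow(Add(2, 11), Rational(1, 2))))))) = Add(6700, Mul(-1, Add(7, Mul(Rational(1, 7), Rational(-1, 200)), Mul(Rational(1, 7), Mul(Rational(1, 11), Pow(13, Rational(1, 2))))))) = Add(6700, Mul(-1, Add(7, Rational(-1, 1400), Mul(Rational(1, 77), Pow(13, Rational(1, 2)))))) = Add(6700, Mul(-1, Add(Rational(9799, 1400), Mul(Rational(1, 77), Pow(13, Rational(1, 2)))))) = Add(6700, Add(Rational(-9799, 1400), Mul(Rational(-1, 77), Pow(13, Rational(1, 2))))) = Add(Rational(9370201, 1400), Mul(Rational(-1, 77), Pow(13, Rational(1, 2))))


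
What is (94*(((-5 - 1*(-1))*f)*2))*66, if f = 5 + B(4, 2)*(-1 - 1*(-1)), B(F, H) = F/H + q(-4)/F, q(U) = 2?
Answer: -248160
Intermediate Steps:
B(F, H) = 2/F + F/H (B(F, H) = F/H + 2/F = 2/F + F/H)
f = 5 (f = 5 + (2/4 + 4/2)*(-1 - 1*(-1)) = 5 + (2*(1/4) + 4*(1/2))*(-1 + 1) = 5 + (1/2 + 2)*0 = 5 + (5/2)*0 = 5 + 0 = 5)
(94*(((-5 - 1*(-1))*f)*2))*66 = (94*(((-5 - 1*(-1))*5)*2))*66 = (94*(((-5 + 1)*5)*2))*66 = (94*(-4*5*2))*66 = (94*(-20*2))*66 = (94*(-40))*66 = -3760*66 = -248160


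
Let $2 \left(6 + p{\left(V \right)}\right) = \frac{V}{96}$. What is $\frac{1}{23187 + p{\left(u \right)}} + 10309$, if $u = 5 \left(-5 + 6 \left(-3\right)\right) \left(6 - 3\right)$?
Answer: $\frac{15293081985}{1483469} \approx 10309.0$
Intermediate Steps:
$u = -345$ ($u = 5 \left(-5 - 18\right) 3 = 5 \left(-23\right) 3 = \left(-115\right) 3 = -345$)
$p{\left(V \right)} = -6 + \frac{V}{192}$ ($p{\left(V \right)} = -6 + \frac{V \frac{1}{96}}{2} = -6 + \frac{\frac{1}{96} V}{2} = -6 + \frac{V}{192}$)
$\frac{1}{23187 + p{\left(u \right)}} + 10309 = \frac{1}{23187 + \left(-6 + \frac{1}{192} \left(-345\right)\right)} + 10309 = \frac{1}{23187 - \frac{499}{64}} + 10309 = \frac{1}{\frac{1483469}{64}} + 10309 = \frac{64}{1483469} + 10309 = \frac{15293081985}{1483469}$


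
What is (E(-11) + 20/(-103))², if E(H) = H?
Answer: 1329409/10609 ≈ 125.31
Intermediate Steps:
(E(-11) + 20/(-103))² = (-11 + 20/(-103))² = (-11 + 20*(-1/103))² = (-11 - 20/103)² = (-1153/103)² = 1329409/10609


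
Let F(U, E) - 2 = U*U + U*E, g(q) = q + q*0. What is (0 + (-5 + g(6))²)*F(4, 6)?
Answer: 42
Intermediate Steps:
g(q) = q (g(q) = q + 0 = q)
F(U, E) = 2 + U² + E*U (F(U, E) = 2 + (U*U + U*E) = 2 + (U² + E*U) = 2 + U² + E*U)
(0 + (-5 + g(6))²)*F(4, 6) = (0 + (-5 + 6)²)*(2 + 4² + 6*4) = (0 + 1²)*(2 + 16 + 24) = (0 + 1)*42 = 1*42 = 42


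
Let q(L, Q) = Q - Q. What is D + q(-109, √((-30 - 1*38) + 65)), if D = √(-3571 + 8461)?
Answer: √4890 ≈ 69.928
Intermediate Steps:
D = √4890 ≈ 69.928
q(L, Q) = 0
D + q(-109, √((-30 - 1*38) + 65)) = √4890 + 0 = √4890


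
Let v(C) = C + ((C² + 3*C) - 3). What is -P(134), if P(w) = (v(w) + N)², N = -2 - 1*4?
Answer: -341621289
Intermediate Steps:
v(C) = -3 + C² + 4*C (v(C) = C + (-3 + C² + 3*C) = -3 + C² + 4*C)
N = -6 (N = -2 - 4 = -6)
P(w) = (-9 + w² + 4*w)² (P(w) = ((-3 + w² + 4*w) - 6)² = (-9 + w² + 4*w)²)
-P(134) = -(-9 + 134² + 4*134)² = -(-9 + 17956 + 536)² = -1*18483² = -1*341621289 = -341621289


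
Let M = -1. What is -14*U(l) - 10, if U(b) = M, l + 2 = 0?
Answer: 4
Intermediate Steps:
l = -2 (l = -2 + 0 = -2)
U(b) = -1
-14*U(l) - 10 = -14*(-1) - 10 = 14 - 10 = 4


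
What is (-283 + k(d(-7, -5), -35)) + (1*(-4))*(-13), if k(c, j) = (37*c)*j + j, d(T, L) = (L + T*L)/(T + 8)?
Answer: -39116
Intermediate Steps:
d(T, L) = (L + L*T)/(8 + T)
k(c, j) = j + 37*c*j (k(c, j) = 37*c*j + j = j + 37*c*j)
(-283 + k(d(-7, -5), -35)) + (1*(-4))*(-13) = (-283 - 35*(1 + 37*(-5*(1 - 7)/(8 - 7)))) + (1*(-4))*(-13) = (-283 - 35*(1 + 37*(-5*(-6)/1))) - 4*(-13) = (-283 - 35*(1 + 37*(-5*1*(-6)))) + 52 = (-283 - 35*(1 + 37*30)) + 52 = (-283 - 35*(1 + 1110)) + 52 = (-283 - 35*1111) + 52 = (-283 - 38885) + 52 = -39168 + 52 = -39116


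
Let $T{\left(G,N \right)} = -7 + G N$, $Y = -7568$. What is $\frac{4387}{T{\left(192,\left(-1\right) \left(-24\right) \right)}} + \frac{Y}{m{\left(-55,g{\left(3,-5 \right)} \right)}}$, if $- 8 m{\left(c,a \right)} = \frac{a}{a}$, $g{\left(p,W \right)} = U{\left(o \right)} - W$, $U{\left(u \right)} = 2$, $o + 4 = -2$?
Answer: $\frac{2603433}{43} \approx 60545.0$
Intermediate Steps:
$o = -6$ ($o = -4 - 2 = -6$)
$g{\left(p,W \right)} = 2 - W$
$m{\left(c,a \right)} = - \frac{1}{8}$ ($m{\left(c,a \right)} = - \frac{a \frac{1}{a}}{8} = \left(- \frac{1}{8}\right) 1 = - \frac{1}{8}$)
$\frac{4387}{T{\left(192,\left(-1\right) \left(-24\right) \right)}} + \frac{Y}{m{\left(-55,g{\left(3,-5 \right)} \right)}} = \frac{4387}{-7 + 192 \left(\left(-1\right) \left(-24\right)\right)} - \frac{7568}{- \frac{1}{8}} = \frac{4387}{-7 + 192 \cdot 24} - -60544 = \frac{4387}{-7 + 4608} + 60544 = \frac{4387}{4601} + 60544 = 4387 \cdot \frac{1}{4601} + 60544 = \frac{41}{43} + 60544 = \frac{2603433}{43}$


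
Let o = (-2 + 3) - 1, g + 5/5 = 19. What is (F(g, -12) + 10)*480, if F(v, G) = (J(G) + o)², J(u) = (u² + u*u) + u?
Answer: 36569280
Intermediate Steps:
g = 18 (g = -1 + 19 = 18)
o = 0 (o = 1 - 1 = 0)
J(u) = u + 2*u² (J(u) = (u² + u²) + u = 2*u² + u = u + 2*u²)
F(v, G) = G²*(1 + 2*G)² (F(v, G) = (G*(1 + 2*G) + 0)² = (G*(1 + 2*G))² = G²*(1 + 2*G)²)
(F(g, -12) + 10)*480 = ((-12)²*(1 + 2*(-12))² + 10)*480 = (144*(1 - 24)² + 10)*480 = (144*(-23)² + 10)*480 = (144*529 + 10)*480 = (76176 + 10)*480 = 76186*480 = 36569280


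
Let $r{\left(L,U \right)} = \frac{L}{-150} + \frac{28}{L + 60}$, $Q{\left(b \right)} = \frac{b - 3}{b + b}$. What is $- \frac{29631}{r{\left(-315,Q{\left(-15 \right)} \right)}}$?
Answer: $- \frac{431766}{29} \approx -14888.0$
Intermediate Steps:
$Q{\left(b \right)} = \frac{-3 + b}{2 b}$
$r{\left(L,U \right)} = \frac{28}{60 + L} - \frac{L}{150}$ ($r{\left(L,U \right)} = L \left(- \frac{1}{150}\right) + \frac{28}{60 + L} = - \frac{L}{150} + \frac{28}{60 + L} = \frac{28}{60 + L} - \frac{L}{150}$)
$- \frac{29631}{r{\left(-315,Q{\left(-15 \right)} \right)}} = - \frac{29631}{\frac{1}{150} \frac{1}{60 - 315} \left(4200 - \left(-315\right)^{2} - -18900\right)} = - \frac{29631}{\frac{1}{150} \frac{1}{-255} \left(4200 - 99225 + 18900\right)} = - \frac{29631}{\frac{1}{150} \left(- \frac{1}{255}\right) \left(4200 - 99225 + 18900\right)} = - \frac{29631}{\frac{1}{150} \left(- \frac{1}{255}\right) \left(-76125\right)} = - \frac{29631}{\frac{203}{102}} = \left(-29631\right) \frac{102}{203} = - \frac{431766}{29}$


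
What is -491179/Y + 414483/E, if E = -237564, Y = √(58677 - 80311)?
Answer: -138161/79188 + 491179*I*√21634/21634 ≈ -1.7447 + 3339.4*I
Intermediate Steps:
Y = I*√21634 (Y = √(-21634) = I*√21634 ≈ 147.08*I)
-491179/Y + 414483/E = -491179*(-I*√21634/21634) + 414483/(-237564) = -(-491179)*I*√21634/21634 + 414483*(-1/237564) = 491179*I*√21634/21634 - 138161/79188 = -138161/79188 + 491179*I*√21634/21634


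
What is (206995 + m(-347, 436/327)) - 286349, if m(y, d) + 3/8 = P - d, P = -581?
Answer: -1918481/24 ≈ -79937.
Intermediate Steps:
m(y, d) = -4651/8 - d (m(y, d) = -3/8 + (-581 - d) = -4651/8 - d)
(206995 + m(-347, 436/327)) - 286349 = (206995 + (-4651/8 - 436/327)) - 286349 = (206995 + (-4651/8 - 1*4/3)) - 286349 = (206995 + (-4651/8 - 4/3)) - 286349 = (206995 - 13985/24) - 286349 = 4953895/24 - 286349 = -1918481/24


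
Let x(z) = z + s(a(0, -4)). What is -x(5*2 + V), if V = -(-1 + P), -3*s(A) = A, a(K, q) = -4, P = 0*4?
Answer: -37/3 ≈ -12.333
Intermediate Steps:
P = 0
s(A) = -A/3
V = 1 (V = -(-1 + 0) = -1*(-1) = 1)
x(z) = 4/3 + z (x(z) = z - ⅓*(-4) = z + 4/3 = 4/3 + z)
-x(5*2 + V) = -(4/3 + (5*2 + 1)) = -(4/3 + (10 + 1)) = -(4/3 + 11) = -1*37/3 = -37/3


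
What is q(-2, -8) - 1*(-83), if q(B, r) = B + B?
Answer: 79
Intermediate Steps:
q(B, r) = 2*B
q(-2, -8) - 1*(-83) = 2*(-2) - 1*(-83) = -4 + 83 = 79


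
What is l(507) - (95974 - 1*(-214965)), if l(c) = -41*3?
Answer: -311062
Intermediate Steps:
l(c) = -123
l(507) - (95974 - 1*(-214965)) = -123 - (95974 - 1*(-214965)) = -123 - (95974 + 214965) = -123 - 1*310939 = -123 - 310939 = -311062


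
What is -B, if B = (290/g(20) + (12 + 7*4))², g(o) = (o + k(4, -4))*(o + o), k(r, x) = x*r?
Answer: -447561/256 ≈ -1748.3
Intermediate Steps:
k(r, x) = r*x
g(o) = 2*o*(-16 + o) (g(o) = (o + 4*(-4))*(o + o) = (o - 16)*(2*o) = (-16 + o)*(2*o) = 2*o*(-16 + o))
B = 447561/256 (B = (290/((2*20*(-16 + 20))) + (12 + 7*4))² = (290/((2*20*4)) + (12 + 28))² = (290/160 + 40)² = (290*(1/160) + 40)² = (29/16 + 40)² = (669/16)² = 447561/256 ≈ 1748.3)
-B = -1*447561/256 = -447561/256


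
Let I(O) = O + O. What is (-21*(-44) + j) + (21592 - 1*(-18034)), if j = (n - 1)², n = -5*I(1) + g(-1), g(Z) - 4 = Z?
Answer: 40614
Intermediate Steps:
I(O) = 2*O
g(Z) = 4 + Z
n = -7 (n = -10 + (4 - 1) = -5*2 + 3 = -10 + 3 = -7)
j = 64 (j = (-7 - 1)² = (-8)² = 64)
(-21*(-44) + j) + (21592 - 1*(-18034)) = (-21*(-44) + 64) + (21592 - 1*(-18034)) = (924 + 64) + (21592 + 18034) = 988 + 39626 = 40614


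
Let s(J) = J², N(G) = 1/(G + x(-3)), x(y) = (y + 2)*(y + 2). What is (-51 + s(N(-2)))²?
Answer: 2500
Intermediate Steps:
x(y) = (2 + y)² (x(y) = (2 + y)*(2 + y) = (2 + y)²)
N(G) = 1/(1 + G) (N(G) = 1/(G + (2 - 3)²) = 1/(G + (-1)²) = 1/(G + 1) = 1/(1 + G))
(-51 + s(N(-2)))² = (-51 + (1/(1 - 2))²)² = (-51 + (1/(-1))²)² = (-51 + (-1)²)² = (-51 + 1)² = (-50)² = 2500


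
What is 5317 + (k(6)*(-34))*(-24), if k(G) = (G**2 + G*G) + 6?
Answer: 68965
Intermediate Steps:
k(G) = 6 + 2*G**2 (k(G) = (G**2 + G**2) + 6 = 2*G**2 + 6 = 6 + 2*G**2)
5317 + (k(6)*(-34))*(-24) = 5317 + ((6 + 2*6**2)*(-34))*(-24) = 5317 + ((6 + 2*36)*(-34))*(-24) = 5317 + ((6 + 72)*(-34))*(-24) = 5317 + (78*(-34))*(-24) = 5317 - 2652*(-24) = 5317 + 63648 = 68965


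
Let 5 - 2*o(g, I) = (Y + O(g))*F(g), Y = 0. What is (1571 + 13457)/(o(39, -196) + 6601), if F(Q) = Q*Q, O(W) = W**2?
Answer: -15028/1150117 ≈ -0.013067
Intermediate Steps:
F(Q) = Q**2
o(g, I) = 5/2 - g**4/2 (o(g, I) = 5/2 - (0 + g**2)*g**2/2 = 5/2 - g**2*g**2/2 = 5/2 - g**4/2)
(1571 + 13457)/(o(39, -196) + 6601) = (1571 + 13457)/((5/2 - 1/2*39**4) + 6601) = 15028/((5/2 - 1/2*2313441) + 6601) = 15028/((5/2 - 2313441/2) + 6601) = 15028/(-1156718 + 6601) = 15028/(-1150117) = 15028*(-1/1150117) = -15028/1150117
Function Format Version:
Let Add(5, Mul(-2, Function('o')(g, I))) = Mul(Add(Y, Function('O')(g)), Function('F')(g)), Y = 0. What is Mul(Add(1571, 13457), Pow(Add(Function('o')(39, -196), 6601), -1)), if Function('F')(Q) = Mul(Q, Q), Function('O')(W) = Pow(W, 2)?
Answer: Rational(-15028, 1150117) ≈ -0.013067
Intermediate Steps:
Function('F')(Q) = Pow(Q, 2)
Function('o')(g, I) = Add(Rational(5, 2), Mul(Rational(-1, 2), Pow(g, 4))) (Function('o')(g, I) = Add(Rational(5, 2), Mul(Rational(-1, 2), Mul(Add(0, Pow(g, 2)), Pow(g, 2)))) = Add(Rational(5, 2), Mul(Rational(-1, 2), Mul(Pow(g, 2), Pow(g, 2)))) = Add(Rational(5, 2), Mul(Rational(-1, 2), Pow(g, 4))))
Mul(Add(1571, 13457), Pow(Add(Function('o')(39, -196), 6601), -1)) = Mul(Add(1571, 13457), Pow(Add(Add(Rational(5, 2), Mul(Rational(-1, 2), Pow(39, 4))), 6601), -1)) = Mul(15028, Pow(Add(Add(Rational(5, 2), Mul(Rational(-1, 2), 2313441)), 6601), -1)) = Mul(15028, Pow(Add(Add(Rational(5, 2), Rational(-2313441, 2)), 6601), -1)) = Mul(15028, Pow(Add(-1156718, 6601), -1)) = Mul(15028, Pow(-1150117, -1)) = Mul(15028, Rational(-1, 1150117)) = Rational(-15028, 1150117)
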